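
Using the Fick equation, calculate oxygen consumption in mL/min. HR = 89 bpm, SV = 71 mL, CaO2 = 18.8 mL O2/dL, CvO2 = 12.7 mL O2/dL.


CO = HR*SV = 89*71/1000 = 6.319 L/min
a-v O2 diff = 18.8 - 12.7 = 6.1 mL/dL
VO2 = CO * (CaO2-CvO2) * 10 dL/L
VO2 = 6.319 * 6.1 * 10
VO2 = 385.5 mL/min


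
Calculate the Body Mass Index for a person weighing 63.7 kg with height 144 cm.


BMI = weight / height^2
height = 144 cm = 1.44 m
BMI = 63.7 / 1.44^2
BMI = 30.72 kg/m^2


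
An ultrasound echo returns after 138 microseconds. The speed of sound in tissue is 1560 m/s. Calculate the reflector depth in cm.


depth = c * t / 2
t = 138 us = 1.3800e-04 s
depth = 1560 * 1.3800e-04 / 2
depth = 0.10764 m = 10.764 cm


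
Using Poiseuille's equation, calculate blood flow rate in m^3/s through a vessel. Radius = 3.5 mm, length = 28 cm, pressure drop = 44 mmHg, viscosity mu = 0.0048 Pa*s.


Q = pi*r^4*dP / (8*mu*L)
r = 0.0035 m, L = 0.28 m
dP = 44 mmHg = 5866.168 Pa
Q = 2.5721e-04 m^3/s


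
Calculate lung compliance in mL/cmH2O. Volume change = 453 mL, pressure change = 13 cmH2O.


C = dV / dP
C = 453 / 13
C = 34.85 mL/cmH2O


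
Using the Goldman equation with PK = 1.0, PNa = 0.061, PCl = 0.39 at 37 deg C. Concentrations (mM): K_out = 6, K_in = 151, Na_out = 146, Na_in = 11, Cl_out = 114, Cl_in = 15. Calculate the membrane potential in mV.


Vm = (RT/F)*ln((PK*Ko + PNa*Nao + PCl*Cli)/(PK*Ki + PNa*Nai + PCl*Clo))
Numer = 20.756, Denom = 196.131
Vm = -60.02 mV


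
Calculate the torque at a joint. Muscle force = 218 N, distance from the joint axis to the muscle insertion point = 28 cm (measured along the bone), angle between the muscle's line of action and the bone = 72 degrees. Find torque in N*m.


Torque = F * d * sin(theta)   (moment arm = d*sin(theta))
d = 28 cm = 0.28 m
Torque = 218 * 0.28 * sin(72)
Torque = 58.05 N*m


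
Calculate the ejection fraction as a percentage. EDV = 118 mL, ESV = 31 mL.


SV = EDV - ESV = 118 - 31 = 87 mL
EF = SV/EDV * 100 = 87/118 * 100
EF = 73.73%


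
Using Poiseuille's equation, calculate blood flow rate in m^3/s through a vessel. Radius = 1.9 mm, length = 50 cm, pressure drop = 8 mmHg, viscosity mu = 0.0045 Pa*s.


Q = pi*r^4*dP / (8*mu*L)
r = 0.0019 m, L = 0.5 m
dP = 8 mmHg = 1066.576 Pa
Q = 2.4260e-06 m^3/s


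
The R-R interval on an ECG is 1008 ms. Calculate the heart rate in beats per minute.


HR = 60 / RR_interval(s)
RR = 1008 ms = 1.008 s
HR = 60 / 1.008 = 59.52 bpm


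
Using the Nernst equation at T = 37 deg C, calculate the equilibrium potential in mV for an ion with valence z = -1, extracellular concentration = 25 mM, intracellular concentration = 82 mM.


E = (RT/(zF)) * ln(C_out/C_in)
T = 37 + 273.15 = 310.15 K
E = (8.314 * 310.15 / (-1 * 96485)) * ln(25/82)
E = 31.75 mV


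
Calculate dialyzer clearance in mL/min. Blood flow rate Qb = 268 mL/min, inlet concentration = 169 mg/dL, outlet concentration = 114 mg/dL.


K = Qb * (Cb_in - Cb_out) / Cb_in
K = 268 * (169 - 114) / 169
K = 87.22 mL/min


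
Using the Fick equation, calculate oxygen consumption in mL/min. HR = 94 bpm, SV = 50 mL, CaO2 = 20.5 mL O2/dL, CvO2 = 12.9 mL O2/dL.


CO = HR*SV = 94*50/1000 = 4.7 L/min
a-v O2 diff = 20.5 - 12.9 = 7.6 mL/dL
VO2 = CO * (CaO2-CvO2) * 10 dL/L
VO2 = 4.7 * 7.6 * 10
VO2 = 357.2 mL/min


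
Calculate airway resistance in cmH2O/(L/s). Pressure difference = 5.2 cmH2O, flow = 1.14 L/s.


R = dP / flow
R = 5.2 / 1.14
R = 4.561 cmH2O/(L/s)


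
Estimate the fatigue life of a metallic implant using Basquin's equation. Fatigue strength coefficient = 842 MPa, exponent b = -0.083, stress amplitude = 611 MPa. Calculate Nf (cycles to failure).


sigma_a = sigma_f' * (2Nf)^b
2Nf = (sigma_a/sigma_f')^(1/b)
2Nf = (611/842)^(1/-0.083)
2Nf = 47.638977
Nf = 23.82


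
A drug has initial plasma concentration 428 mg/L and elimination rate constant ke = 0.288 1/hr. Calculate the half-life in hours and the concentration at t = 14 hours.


t_half = ln(2) / ke = 0.693147 / 0.288 = 2.407 hr
C(t) = C0 * exp(-ke*t) = 428 * exp(-0.288*14)
C(14) = 7.592 mg/L


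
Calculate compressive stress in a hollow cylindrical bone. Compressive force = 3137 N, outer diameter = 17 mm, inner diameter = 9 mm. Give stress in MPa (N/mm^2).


A = pi*(r_o^2 - r_i^2)
r_o = 8.5 mm, r_i = 4.5 mm
A = 163.363 mm^2
sigma = F/A = 3137 / 163.363
sigma = 19.2 MPa


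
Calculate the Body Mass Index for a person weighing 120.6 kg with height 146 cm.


BMI = weight / height^2
height = 146 cm = 1.46 m
BMI = 120.6 / 1.46^2
BMI = 56.58 kg/m^2


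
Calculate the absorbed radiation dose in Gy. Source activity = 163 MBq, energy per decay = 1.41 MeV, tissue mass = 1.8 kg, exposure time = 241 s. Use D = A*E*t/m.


A = 163 MBq = 1.6300e+08 Bq
E = 1.41 MeV = 2.25882e-13 J
D = A*E*t/m = 1.6300e+08*2.25882e-13*241/1.8
D = 0.00493 Gy


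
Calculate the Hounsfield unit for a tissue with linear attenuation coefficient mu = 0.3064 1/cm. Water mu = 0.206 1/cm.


HU = ((mu_tissue - mu_water) / mu_water) * 1000
HU = ((0.3064 - 0.206) / 0.206) * 1000
HU = 487.4


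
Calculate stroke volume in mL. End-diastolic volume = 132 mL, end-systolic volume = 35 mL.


SV = EDV - ESV
SV = 132 - 35
SV = 97 mL


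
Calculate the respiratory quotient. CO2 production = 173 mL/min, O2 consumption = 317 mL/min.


RQ = VCO2 / VO2
RQ = 173 / 317
RQ = 0.5457


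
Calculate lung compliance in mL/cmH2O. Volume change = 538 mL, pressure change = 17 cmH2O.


C = dV / dP
C = 538 / 17
C = 31.65 mL/cmH2O


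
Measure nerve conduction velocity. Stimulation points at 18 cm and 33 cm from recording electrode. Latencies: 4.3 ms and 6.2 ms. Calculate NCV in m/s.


Distance = (33 - 18) / 100 = 0.15 m
dt = (6.2 - 4.3) / 1000 = 0.0019 s
NCV = dist / dt = 78.95 m/s


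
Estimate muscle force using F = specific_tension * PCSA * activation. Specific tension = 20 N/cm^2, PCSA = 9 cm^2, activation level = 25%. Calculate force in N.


F = sigma * PCSA * activation
F = 20 * 9 * 0.25
F = 45 N


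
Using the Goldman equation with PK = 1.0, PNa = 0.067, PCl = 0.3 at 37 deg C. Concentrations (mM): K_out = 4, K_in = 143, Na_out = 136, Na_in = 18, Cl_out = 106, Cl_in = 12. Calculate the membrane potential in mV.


Vm = (RT/F)*ln((PK*Ko + PNa*Nao + PCl*Cli)/(PK*Ki + PNa*Nai + PCl*Clo))
Numer = 16.712, Denom = 176.006
Vm = -62.92 mV


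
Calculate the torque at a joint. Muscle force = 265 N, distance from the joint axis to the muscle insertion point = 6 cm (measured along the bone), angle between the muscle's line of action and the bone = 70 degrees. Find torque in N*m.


Torque = F * d * sin(theta)   (moment arm = d*sin(theta))
d = 6 cm = 0.06 m
Torque = 265 * 0.06 * sin(70)
Torque = 14.94 N*m


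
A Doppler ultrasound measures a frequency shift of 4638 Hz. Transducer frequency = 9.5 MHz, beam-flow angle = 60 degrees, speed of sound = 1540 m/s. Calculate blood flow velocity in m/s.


v = fd * c / (2 * f0 * cos(theta))
v = 4638 * 1540 / (2 * 9.5000e+06 * cos(60))
v = 0.7518 m/s


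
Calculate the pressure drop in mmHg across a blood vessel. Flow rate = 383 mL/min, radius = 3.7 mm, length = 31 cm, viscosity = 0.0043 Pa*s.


dP = 8*mu*L*Q / (pi*r^4)
Q = 383 mL/min = 6.38333e-06 m^3/s
dP = 115.614 Pa = 115.614 / 133.322 mmHg = 0.8672 mmHg


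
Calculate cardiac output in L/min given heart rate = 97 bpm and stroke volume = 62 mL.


CO = HR * SV
CO = 97 * 62 / 1000
CO = 6.014 L/min


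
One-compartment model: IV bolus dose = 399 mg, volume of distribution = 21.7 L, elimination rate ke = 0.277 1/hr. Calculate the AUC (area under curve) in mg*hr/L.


C0 = Dose/Vd = 399/21.7 = 18.3871 mg/L
AUC = C0/ke = 18.3871/0.277
AUC = 66.38 mg*hr/L


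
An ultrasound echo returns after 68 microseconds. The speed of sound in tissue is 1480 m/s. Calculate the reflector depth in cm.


depth = c * t / 2
t = 68 us = 6.8000e-05 s
depth = 1480 * 6.8000e-05 / 2
depth = 0.05032 m = 5.032 cm


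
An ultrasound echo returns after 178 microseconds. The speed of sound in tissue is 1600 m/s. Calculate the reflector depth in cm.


depth = c * t / 2
t = 178 us = 1.7800e-04 s
depth = 1600 * 1.7800e-04 / 2
depth = 0.1424 m = 14.24 cm


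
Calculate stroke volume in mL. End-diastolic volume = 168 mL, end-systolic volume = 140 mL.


SV = EDV - ESV
SV = 168 - 140
SV = 28 mL


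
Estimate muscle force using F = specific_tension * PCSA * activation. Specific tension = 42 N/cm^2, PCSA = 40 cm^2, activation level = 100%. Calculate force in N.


F = sigma * PCSA * activation
F = 42 * 40 * 1
F = 1680 N


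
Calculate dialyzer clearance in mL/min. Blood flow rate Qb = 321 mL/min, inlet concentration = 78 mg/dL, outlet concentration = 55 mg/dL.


K = Qb * (Cb_in - Cb_out) / Cb_in
K = 321 * (78 - 55) / 78
K = 94.65 mL/min


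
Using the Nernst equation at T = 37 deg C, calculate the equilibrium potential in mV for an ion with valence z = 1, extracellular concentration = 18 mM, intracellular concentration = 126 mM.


E = (RT/(zF)) * ln(C_out/C_in)
T = 37 + 273.15 = 310.15 K
E = (8.314 * 310.15 / (1 * 96485)) * ln(18/126)
E = -52 mV


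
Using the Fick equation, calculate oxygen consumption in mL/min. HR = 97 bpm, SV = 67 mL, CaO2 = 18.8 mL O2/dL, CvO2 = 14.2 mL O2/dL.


CO = HR*SV = 97*67/1000 = 6.499 L/min
a-v O2 diff = 18.8 - 14.2 = 4.6 mL/dL
VO2 = CO * (CaO2-CvO2) * 10 dL/L
VO2 = 6.499 * 4.6 * 10
VO2 = 299 mL/min


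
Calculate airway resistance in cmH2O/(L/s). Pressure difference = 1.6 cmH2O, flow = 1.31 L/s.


R = dP / flow
R = 1.6 / 1.31
R = 1.221 cmH2O/(L/s)


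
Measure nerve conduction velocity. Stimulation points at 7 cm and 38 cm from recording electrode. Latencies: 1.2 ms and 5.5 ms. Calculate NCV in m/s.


Distance = (38 - 7) / 100 = 0.31 m
dt = (5.5 - 1.2) / 1000 = 0.0043 s
NCV = dist / dt = 72.09 m/s


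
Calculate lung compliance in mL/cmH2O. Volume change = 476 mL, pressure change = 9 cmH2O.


C = dV / dP
C = 476 / 9
C = 52.89 mL/cmH2O


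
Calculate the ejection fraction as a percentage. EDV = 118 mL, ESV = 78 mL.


SV = EDV - ESV = 118 - 78 = 40 mL
EF = SV/EDV * 100 = 40/118 * 100
EF = 33.9%


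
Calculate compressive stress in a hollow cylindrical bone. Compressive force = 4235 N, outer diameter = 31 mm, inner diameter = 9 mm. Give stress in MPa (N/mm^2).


A = pi*(r_o^2 - r_i^2)
r_o = 15.5 mm, r_i = 4.5 mm
A = 691.15 mm^2
sigma = F/A = 4235 / 691.15
sigma = 6.127 MPa


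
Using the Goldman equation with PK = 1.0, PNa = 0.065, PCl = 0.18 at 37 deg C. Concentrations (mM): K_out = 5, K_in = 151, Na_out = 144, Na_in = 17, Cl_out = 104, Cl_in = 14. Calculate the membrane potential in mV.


Vm = (RT/F)*ln((PK*Ko + PNa*Nao + PCl*Cli)/(PK*Ki + PNa*Nai + PCl*Clo))
Numer = 16.88, Denom = 170.825
Vm = -61.86 mV


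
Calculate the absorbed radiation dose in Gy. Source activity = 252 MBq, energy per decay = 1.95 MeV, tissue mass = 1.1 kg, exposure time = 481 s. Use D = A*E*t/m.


A = 252 MBq = 2.5200e+08 Bq
E = 1.95 MeV = 3.1239e-13 J
D = A*E*t/m = 2.5200e+08*3.1239e-13*481/1.1
D = 0.03442 Gy


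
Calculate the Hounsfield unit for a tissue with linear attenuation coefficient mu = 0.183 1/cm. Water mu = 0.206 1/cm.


HU = ((mu_tissue - mu_water) / mu_water) * 1000
HU = ((0.183 - 0.206) / 0.206) * 1000
HU = -111.7


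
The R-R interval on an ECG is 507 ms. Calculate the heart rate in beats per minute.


HR = 60 / RR_interval(s)
RR = 507 ms = 0.507 s
HR = 60 / 0.507 = 118.3 bpm


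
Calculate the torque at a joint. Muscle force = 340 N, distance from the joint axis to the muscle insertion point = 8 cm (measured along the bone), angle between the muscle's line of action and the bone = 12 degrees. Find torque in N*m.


Torque = F * d * sin(theta)   (moment arm = d*sin(theta))
d = 8 cm = 0.08 m
Torque = 340 * 0.08 * sin(12)
Torque = 5.655 N*m


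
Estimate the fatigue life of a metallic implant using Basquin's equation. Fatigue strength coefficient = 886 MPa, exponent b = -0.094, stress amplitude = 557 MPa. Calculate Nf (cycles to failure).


sigma_a = sigma_f' * (2Nf)^b
2Nf = (sigma_a/sigma_f')^(1/b)
2Nf = (557/886)^(1/-0.094)
2Nf = 139.46088
Nf = 69.73


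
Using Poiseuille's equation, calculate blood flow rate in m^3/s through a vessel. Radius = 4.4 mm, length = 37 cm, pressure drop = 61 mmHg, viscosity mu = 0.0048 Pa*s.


Q = pi*r^4*dP / (8*mu*L)
r = 0.0044 m, L = 0.37 m
dP = 61 mmHg = 8132.642 Pa
Q = 6.7400e-04 m^3/s


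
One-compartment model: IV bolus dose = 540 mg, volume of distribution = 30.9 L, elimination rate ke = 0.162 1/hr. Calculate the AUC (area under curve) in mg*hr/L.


C0 = Dose/Vd = 540/30.9 = 17.4757 mg/L
AUC = C0/ke = 17.4757/0.162
AUC = 107.9 mg*hr/L


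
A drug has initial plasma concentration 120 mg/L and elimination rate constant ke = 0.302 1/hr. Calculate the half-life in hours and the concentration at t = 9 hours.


t_half = ln(2) / ke = 0.693147 / 0.302 = 2.295 hr
C(t) = C0 * exp(-ke*t) = 120 * exp(-0.302*9)
C(9) = 7.921 mg/L


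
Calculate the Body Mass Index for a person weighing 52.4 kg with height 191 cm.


BMI = weight / height^2
height = 191 cm = 1.91 m
BMI = 52.4 / 1.91^2
BMI = 14.36 kg/m^2


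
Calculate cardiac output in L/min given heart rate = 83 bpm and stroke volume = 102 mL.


CO = HR * SV
CO = 83 * 102 / 1000
CO = 8.466 L/min


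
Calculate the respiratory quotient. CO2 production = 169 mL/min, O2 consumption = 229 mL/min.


RQ = VCO2 / VO2
RQ = 169 / 229
RQ = 0.738


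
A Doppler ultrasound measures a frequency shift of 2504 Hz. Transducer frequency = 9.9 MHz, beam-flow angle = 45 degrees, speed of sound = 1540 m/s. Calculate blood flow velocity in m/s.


v = fd * c / (2 * f0 * cos(theta))
v = 2504 * 1540 / (2 * 9.9000e+06 * cos(45))
v = 0.2754 m/s


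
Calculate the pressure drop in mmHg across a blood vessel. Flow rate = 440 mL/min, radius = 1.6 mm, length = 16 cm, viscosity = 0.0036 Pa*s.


dP = 8*mu*L*Q / (pi*r^4)
Q = 440 mL/min = 7.33333e-06 m^3/s
dP = 1641.28 Pa = 1641.28 / 133.322 mmHg = 12.31 mmHg


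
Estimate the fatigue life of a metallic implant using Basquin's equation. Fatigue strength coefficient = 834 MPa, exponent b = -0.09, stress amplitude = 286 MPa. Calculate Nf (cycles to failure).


sigma_a = sigma_f' * (2Nf)^b
2Nf = (sigma_a/sigma_f')^(1/b)
2Nf = (286/834)^(1/-0.09)
2Nf = 146030.86
Nf = 7.302e+04


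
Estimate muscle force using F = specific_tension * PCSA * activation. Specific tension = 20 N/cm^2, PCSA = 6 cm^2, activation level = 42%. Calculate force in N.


F = sigma * PCSA * activation
F = 20 * 6 * 0.42
F = 50.4 N


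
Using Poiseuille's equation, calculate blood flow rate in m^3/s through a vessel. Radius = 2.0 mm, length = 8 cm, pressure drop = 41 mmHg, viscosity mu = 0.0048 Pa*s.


Q = pi*r^4*dP / (8*mu*L)
r = 0.002 m, L = 0.08 m
dP = 41 mmHg = 5466.202 Pa
Q = 8.9441e-05 m^3/s


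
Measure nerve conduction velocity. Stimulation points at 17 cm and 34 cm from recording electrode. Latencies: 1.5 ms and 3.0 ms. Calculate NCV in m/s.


Distance = (34 - 17) / 100 = 0.17 m
dt = (3.0 - 1.5) / 1000 = 0.0015 s
NCV = dist / dt = 113.3 m/s


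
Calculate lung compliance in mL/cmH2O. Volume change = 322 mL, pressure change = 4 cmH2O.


C = dV / dP
C = 322 / 4
C = 80.5 mL/cmH2O


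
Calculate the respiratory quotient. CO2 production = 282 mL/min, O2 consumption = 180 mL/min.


RQ = VCO2 / VO2
RQ = 282 / 180
RQ = 1.567


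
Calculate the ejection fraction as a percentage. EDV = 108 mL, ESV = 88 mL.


SV = EDV - ESV = 108 - 88 = 20 mL
EF = SV/EDV * 100 = 20/108 * 100
EF = 18.52%


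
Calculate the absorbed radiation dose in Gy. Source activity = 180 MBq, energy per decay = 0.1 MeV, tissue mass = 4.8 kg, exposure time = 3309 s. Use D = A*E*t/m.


A = 180 MBq = 1.8000e+08 Bq
E = 0.1 MeV = 1.602e-14 J
D = A*E*t/m = 1.8000e+08*1.602e-14*3309/4.8
D = 0.001988 Gy


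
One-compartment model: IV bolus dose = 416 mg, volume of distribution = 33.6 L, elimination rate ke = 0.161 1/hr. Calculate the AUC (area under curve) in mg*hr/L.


C0 = Dose/Vd = 416/33.6 = 12.381 mg/L
AUC = C0/ke = 12.381/0.161
AUC = 76.9 mg*hr/L


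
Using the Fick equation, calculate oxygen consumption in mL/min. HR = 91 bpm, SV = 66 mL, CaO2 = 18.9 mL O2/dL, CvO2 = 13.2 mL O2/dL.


CO = HR*SV = 91*66/1000 = 6.006 L/min
a-v O2 diff = 18.9 - 13.2 = 5.7 mL/dL
VO2 = CO * (CaO2-CvO2) * 10 dL/L
VO2 = 6.006 * 5.7 * 10
VO2 = 342.3 mL/min


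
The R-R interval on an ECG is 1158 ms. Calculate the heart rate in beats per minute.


HR = 60 / RR_interval(s)
RR = 1158 ms = 1.158 s
HR = 60 / 1.158 = 51.81 bpm


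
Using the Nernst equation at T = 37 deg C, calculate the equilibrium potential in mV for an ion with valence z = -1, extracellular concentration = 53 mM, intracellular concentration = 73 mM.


E = (RT/(zF)) * ln(C_out/C_in)
T = 37 + 273.15 = 310.15 K
E = (8.314 * 310.15 / (-1 * 96485)) * ln(53/73)
E = 8.557 mV


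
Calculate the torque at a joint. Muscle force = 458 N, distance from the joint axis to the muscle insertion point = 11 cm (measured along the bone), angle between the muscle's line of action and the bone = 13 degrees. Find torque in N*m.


Torque = F * d * sin(theta)   (moment arm = d*sin(theta))
d = 11 cm = 0.11 m
Torque = 458 * 0.11 * sin(13)
Torque = 11.33 N*m


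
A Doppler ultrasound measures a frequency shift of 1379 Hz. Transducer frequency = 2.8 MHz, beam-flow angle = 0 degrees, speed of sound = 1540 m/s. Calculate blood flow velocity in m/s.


v = fd * c / (2 * f0 * cos(theta))
v = 1379 * 1540 / (2 * 2.8000e+06 * cos(0))
v = 0.3792 m/s


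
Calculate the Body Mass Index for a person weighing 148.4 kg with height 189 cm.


BMI = weight / height^2
height = 189 cm = 1.89 m
BMI = 148.4 / 1.89^2
BMI = 41.54 kg/m^2


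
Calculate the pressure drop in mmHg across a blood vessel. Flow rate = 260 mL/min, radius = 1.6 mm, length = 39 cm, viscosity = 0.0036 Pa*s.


dP = 8*mu*L*Q / (pi*r^4)
Q = 260 mL/min = 4.33333e-06 m^3/s
dP = 2364.01 Pa = 2364.01 / 133.322 mmHg = 17.73 mmHg


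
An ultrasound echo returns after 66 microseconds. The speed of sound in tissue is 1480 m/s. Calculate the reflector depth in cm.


depth = c * t / 2
t = 66 us = 6.6000e-05 s
depth = 1480 * 6.6000e-05 / 2
depth = 0.04884 m = 4.884 cm


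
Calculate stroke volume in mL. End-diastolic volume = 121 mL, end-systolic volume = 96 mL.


SV = EDV - ESV
SV = 121 - 96
SV = 25 mL


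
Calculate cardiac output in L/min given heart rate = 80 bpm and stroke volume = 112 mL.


CO = HR * SV
CO = 80 * 112 / 1000
CO = 8.96 L/min


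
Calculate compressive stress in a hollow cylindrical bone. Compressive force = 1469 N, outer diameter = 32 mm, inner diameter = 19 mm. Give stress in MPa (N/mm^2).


A = pi*(r_o^2 - r_i^2)
r_o = 16 mm, r_i = 9.5 mm
A = 520.719 mm^2
sigma = F/A = 1469 / 520.719
sigma = 2.821 MPa


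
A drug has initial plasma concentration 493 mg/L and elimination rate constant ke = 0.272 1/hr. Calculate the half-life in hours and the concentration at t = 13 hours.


t_half = ln(2) / ke = 0.693147 / 0.272 = 2.548 hr
C(t) = C0 * exp(-ke*t) = 493 * exp(-0.272*13)
C(13) = 14.36 mg/L


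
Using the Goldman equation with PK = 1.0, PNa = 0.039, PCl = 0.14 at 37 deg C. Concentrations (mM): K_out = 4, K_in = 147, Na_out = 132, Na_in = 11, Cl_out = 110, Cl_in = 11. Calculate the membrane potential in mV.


Vm = (RT/F)*ln((PK*Ko + PNa*Nao + PCl*Cli)/(PK*Ki + PNa*Nai + PCl*Clo))
Numer = 10.688, Denom = 162.829
Vm = -72.79 mV


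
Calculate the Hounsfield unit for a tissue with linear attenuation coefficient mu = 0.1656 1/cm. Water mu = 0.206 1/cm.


HU = ((mu_tissue - mu_water) / mu_water) * 1000
HU = ((0.1656 - 0.206) / 0.206) * 1000
HU = -196.1


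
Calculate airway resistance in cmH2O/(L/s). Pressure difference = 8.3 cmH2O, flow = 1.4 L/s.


R = dP / flow
R = 8.3 / 1.4
R = 5.929 cmH2O/(L/s)


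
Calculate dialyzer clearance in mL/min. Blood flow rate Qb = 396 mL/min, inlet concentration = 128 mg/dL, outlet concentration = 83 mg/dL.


K = Qb * (Cb_in - Cb_out) / Cb_in
K = 396 * (128 - 83) / 128
K = 139.2 mL/min


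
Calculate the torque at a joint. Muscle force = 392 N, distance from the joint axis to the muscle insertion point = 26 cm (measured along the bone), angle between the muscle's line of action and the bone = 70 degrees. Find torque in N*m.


Torque = F * d * sin(theta)   (moment arm = d*sin(theta))
d = 26 cm = 0.26 m
Torque = 392 * 0.26 * sin(70)
Torque = 95.77 N*m


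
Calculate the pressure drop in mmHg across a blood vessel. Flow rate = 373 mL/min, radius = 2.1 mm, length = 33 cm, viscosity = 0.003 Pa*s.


dP = 8*mu*L*Q / (pi*r^4)
Q = 373 mL/min = 6.21667e-06 m^3/s
dP = 805.853 Pa = 805.853 / 133.322 mmHg = 6.044 mmHg


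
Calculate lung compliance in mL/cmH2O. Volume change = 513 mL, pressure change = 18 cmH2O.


C = dV / dP
C = 513 / 18
C = 28.5 mL/cmH2O


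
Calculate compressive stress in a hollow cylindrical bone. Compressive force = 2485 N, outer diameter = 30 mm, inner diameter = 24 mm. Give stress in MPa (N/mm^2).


A = pi*(r_o^2 - r_i^2)
r_o = 15 mm, r_i = 12 mm
A = 254.469 mm^2
sigma = F/A = 2485 / 254.469
sigma = 9.765 MPa


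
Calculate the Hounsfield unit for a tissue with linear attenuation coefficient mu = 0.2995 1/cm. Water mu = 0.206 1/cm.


HU = ((mu_tissue - mu_water) / mu_water) * 1000
HU = ((0.2995 - 0.206) / 0.206) * 1000
HU = 453.9


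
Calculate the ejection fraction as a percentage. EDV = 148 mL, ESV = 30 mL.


SV = EDV - ESV = 148 - 30 = 118 mL
EF = SV/EDV * 100 = 118/148 * 100
EF = 79.73%


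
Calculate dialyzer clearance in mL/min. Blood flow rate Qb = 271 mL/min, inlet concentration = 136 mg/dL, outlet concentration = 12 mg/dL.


K = Qb * (Cb_in - Cb_out) / Cb_in
K = 271 * (136 - 12) / 136
K = 247.1 mL/min


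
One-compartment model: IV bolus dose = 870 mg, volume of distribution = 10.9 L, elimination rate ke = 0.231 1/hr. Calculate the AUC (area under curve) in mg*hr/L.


C0 = Dose/Vd = 870/10.9 = 79.8165 mg/L
AUC = C0/ke = 79.8165/0.231
AUC = 345.5 mg*hr/L


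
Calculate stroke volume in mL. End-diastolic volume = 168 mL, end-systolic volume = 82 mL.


SV = EDV - ESV
SV = 168 - 82
SV = 86 mL


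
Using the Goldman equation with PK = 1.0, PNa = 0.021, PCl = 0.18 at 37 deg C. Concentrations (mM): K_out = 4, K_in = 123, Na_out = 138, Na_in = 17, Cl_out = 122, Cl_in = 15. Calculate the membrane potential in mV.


Vm = (RT/F)*ln((PK*Ko + PNa*Nao + PCl*Cli)/(PK*Ki + PNa*Nai + PCl*Clo))
Numer = 9.598, Denom = 145.317
Vm = -72.62 mV


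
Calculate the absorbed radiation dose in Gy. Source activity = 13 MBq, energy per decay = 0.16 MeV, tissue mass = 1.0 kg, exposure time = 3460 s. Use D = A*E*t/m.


A = 13 MBq = 1.3000e+07 Bq
E = 0.16 MeV = 2.5632e-14 J
D = A*E*t/m = 1.3000e+07*2.5632e-14*3460/1.0
D = 0.001153 Gy


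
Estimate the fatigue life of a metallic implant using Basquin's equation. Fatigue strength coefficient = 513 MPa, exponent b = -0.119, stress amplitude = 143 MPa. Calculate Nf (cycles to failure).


sigma_a = sigma_f' * (2Nf)^b
2Nf = (sigma_a/sigma_f')^(1/b)
2Nf = (143/513)^(1/-0.119)
2Nf = 45922.758
Nf = 2.296e+04


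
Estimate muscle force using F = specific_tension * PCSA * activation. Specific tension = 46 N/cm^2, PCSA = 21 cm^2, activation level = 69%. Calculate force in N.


F = sigma * PCSA * activation
F = 46 * 21 * 0.69
F = 666.5 N


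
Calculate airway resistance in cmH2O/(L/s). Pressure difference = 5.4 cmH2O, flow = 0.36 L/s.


R = dP / flow
R = 5.4 / 0.36
R = 15 cmH2O/(L/s)


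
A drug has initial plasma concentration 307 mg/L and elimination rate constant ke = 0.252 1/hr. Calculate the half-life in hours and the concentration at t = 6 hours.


t_half = ln(2) / ke = 0.693147 / 0.252 = 2.751 hr
C(t) = C0 * exp(-ke*t) = 307 * exp(-0.252*6)
C(6) = 67.68 mg/L


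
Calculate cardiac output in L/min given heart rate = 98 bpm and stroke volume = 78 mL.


CO = HR * SV
CO = 98 * 78 / 1000
CO = 7.644 L/min


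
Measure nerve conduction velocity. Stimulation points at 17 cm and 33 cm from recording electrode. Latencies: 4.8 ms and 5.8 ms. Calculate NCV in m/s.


Distance = (33 - 17) / 100 = 0.16 m
dt = (5.8 - 4.8) / 1000 = 0.001 s
NCV = dist / dt = 160 m/s


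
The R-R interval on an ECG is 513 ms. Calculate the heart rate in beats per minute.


HR = 60 / RR_interval(s)
RR = 513 ms = 0.513 s
HR = 60 / 0.513 = 117 bpm


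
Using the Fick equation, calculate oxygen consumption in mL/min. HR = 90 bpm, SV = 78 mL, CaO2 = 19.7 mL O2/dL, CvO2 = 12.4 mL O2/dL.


CO = HR*SV = 90*78/1000 = 7.02 L/min
a-v O2 diff = 19.7 - 12.4 = 7.3 mL/dL
VO2 = CO * (CaO2-CvO2) * 10 dL/L
VO2 = 7.02 * 7.3 * 10
VO2 = 512.5 mL/min


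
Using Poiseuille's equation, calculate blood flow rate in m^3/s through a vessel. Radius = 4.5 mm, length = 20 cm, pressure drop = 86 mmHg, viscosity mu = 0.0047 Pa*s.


Q = pi*r^4*dP / (8*mu*L)
r = 0.0045 m, L = 0.2 m
dP = 86 mmHg = 11465.692 Pa
Q = 0.001964 m^3/s


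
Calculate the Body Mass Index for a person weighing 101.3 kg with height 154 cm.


BMI = weight / height^2
height = 154 cm = 1.54 m
BMI = 101.3 / 1.54^2
BMI = 42.71 kg/m^2


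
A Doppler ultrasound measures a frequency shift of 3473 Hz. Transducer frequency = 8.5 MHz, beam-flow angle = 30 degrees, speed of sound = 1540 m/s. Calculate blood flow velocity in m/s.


v = fd * c / (2 * f0 * cos(theta))
v = 3473 * 1540 / (2 * 8.5000e+06 * cos(30))
v = 0.3633 m/s


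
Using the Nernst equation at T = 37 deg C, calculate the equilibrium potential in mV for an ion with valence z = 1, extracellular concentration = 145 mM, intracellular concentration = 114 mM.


E = (RT/(zF)) * ln(C_out/C_in)
T = 37 + 273.15 = 310.15 K
E = (8.314 * 310.15 / (1 * 96485)) * ln(145/114)
E = 6.428 mV


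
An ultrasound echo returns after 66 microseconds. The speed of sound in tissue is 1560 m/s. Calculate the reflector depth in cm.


depth = c * t / 2
t = 66 us = 6.6000e-05 s
depth = 1560 * 6.6000e-05 / 2
depth = 0.05148 m = 5.148 cm


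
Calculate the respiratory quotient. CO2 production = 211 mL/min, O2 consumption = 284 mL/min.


RQ = VCO2 / VO2
RQ = 211 / 284
RQ = 0.743


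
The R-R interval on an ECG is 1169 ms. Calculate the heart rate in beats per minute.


HR = 60 / RR_interval(s)
RR = 1169 ms = 1.169 s
HR = 60 / 1.169 = 51.33 bpm


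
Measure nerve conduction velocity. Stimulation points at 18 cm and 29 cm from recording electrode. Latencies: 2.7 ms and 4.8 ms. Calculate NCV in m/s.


Distance = (29 - 18) / 100 = 0.11 m
dt = (4.8 - 2.7) / 1000 = 0.0021 s
NCV = dist / dt = 52.38 m/s


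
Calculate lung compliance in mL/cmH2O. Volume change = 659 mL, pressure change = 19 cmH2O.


C = dV / dP
C = 659 / 19
C = 34.68 mL/cmH2O


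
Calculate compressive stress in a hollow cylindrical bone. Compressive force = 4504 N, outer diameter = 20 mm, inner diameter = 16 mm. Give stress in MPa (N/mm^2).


A = pi*(r_o^2 - r_i^2)
r_o = 10 mm, r_i = 8 mm
A = 113.097 mm^2
sigma = F/A = 4504 / 113.097
sigma = 39.82 MPa


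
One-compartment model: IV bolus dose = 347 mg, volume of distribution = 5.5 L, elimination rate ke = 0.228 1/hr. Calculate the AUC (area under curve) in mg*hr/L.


C0 = Dose/Vd = 347/5.5 = 63.0909 mg/L
AUC = C0/ke = 63.0909/0.228
AUC = 276.7 mg*hr/L


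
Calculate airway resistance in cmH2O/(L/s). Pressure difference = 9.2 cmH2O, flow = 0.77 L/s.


R = dP / flow
R = 9.2 / 0.77
R = 11.95 cmH2O/(L/s)


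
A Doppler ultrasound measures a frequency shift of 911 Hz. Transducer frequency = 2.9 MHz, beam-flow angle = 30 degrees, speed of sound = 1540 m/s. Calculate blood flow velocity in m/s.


v = fd * c / (2 * f0 * cos(theta))
v = 911 * 1540 / (2 * 2.9000e+06 * cos(30))
v = 0.2793 m/s


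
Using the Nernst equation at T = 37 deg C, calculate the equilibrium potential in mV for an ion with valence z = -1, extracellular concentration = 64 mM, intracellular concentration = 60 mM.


E = (RT/(zF)) * ln(C_out/C_in)
T = 37 + 273.15 = 310.15 K
E = (8.314 * 310.15 / (-1 * 96485)) * ln(64/60)
E = -1.725 mV


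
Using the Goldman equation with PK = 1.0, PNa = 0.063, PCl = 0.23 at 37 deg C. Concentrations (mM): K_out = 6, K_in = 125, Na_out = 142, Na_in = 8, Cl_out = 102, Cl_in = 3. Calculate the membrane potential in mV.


Vm = (RT/F)*ln((PK*Ko + PNa*Nao + PCl*Cli)/(PK*Ki + PNa*Nai + PCl*Clo))
Numer = 15.636, Denom = 148.964
Vm = -60.24 mV


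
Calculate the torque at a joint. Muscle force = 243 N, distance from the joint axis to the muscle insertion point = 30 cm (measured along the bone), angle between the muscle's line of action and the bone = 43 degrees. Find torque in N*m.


Torque = F * d * sin(theta)   (moment arm = d*sin(theta))
d = 30 cm = 0.3 m
Torque = 243 * 0.3 * sin(43)
Torque = 49.72 N*m


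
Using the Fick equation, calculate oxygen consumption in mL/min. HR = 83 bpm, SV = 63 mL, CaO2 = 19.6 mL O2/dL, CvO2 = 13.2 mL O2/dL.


CO = HR*SV = 83*63/1000 = 5.229 L/min
a-v O2 diff = 19.6 - 13.2 = 6.4 mL/dL
VO2 = CO * (CaO2-CvO2) * 10 dL/L
VO2 = 5.229 * 6.4 * 10
VO2 = 334.7 mL/min


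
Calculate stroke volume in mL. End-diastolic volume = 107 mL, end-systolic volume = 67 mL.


SV = EDV - ESV
SV = 107 - 67
SV = 40 mL


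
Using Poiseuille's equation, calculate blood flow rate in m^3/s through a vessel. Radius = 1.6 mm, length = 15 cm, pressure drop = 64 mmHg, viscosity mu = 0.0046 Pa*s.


Q = pi*r^4*dP / (8*mu*L)
r = 0.0016 m, L = 0.15 m
dP = 64 mmHg = 8532.608 Pa
Q = 3.1825e-05 m^3/s


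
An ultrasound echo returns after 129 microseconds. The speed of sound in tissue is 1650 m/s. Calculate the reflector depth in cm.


depth = c * t / 2
t = 129 us = 1.2900e-04 s
depth = 1650 * 1.2900e-04 / 2
depth = 0.106425 m = 10.6425 cm


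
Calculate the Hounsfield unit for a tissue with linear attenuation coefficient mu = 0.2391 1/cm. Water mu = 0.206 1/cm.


HU = ((mu_tissue - mu_water) / mu_water) * 1000
HU = ((0.2391 - 0.206) / 0.206) * 1000
HU = 160.7


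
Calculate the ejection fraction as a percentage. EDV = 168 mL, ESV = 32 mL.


SV = EDV - ESV = 168 - 32 = 136 mL
EF = SV/EDV * 100 = 136/168 * 100
EF = 80.95%


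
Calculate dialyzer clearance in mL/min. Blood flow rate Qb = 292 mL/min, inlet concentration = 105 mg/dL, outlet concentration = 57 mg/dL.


K = Qb * (Cb_in - Cb_out) / Cb_in
K = 292 * (105 - 57) / 105
K = 133.5 mL/min


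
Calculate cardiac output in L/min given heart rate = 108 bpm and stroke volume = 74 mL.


CO = HR * SV
CO = 108 * 74 / 1000
CO = 7.992 L/min


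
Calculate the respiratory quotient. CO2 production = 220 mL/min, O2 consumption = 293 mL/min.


RQ = VCO2 / VO2
RQ = 220 / 293
RQ = 0.7509


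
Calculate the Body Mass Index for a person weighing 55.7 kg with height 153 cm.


BMI = weight / height^2
height = 153 cm = 1.53 m
BMI = 55.7 / 1.53^2
BMI = 23.79 kg/m^2


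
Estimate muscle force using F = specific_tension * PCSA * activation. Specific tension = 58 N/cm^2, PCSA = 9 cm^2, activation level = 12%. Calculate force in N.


F = sigma * PCSA * activation
F = 58 * 9 * 0.12
F = 62.64 N


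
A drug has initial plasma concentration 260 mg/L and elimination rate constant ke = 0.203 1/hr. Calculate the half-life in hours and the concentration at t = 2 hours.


t_half = ln(2) / ke = 0.693147 / 0.203 = 3.415 hr
C(t) = C0 * exp(-ke*t) = 260 * exp(-0.203*2)
C(2) = 173.2 mg/L


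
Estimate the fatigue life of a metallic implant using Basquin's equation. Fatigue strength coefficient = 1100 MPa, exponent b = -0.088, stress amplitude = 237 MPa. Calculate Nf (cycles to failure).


sigma_a = sigma_f' * (2Nf)^b
2Nf = (sigma_a/sigma_f')^(1/b)
2Nf = (237/1100)^(1/-0.088)
2Nf = 37627369
Nf = 1.8814e+07


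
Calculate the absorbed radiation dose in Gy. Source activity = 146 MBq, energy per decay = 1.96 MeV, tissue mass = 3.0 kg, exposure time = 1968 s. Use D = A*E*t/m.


A = 146 MBq = 1.4600e+08 Bq
E = 1.96 MeV = 3.13992e-13 J
D = A*E*t/m = 1.4600e+08*3.13992e-13*1968/3.0
D = 0.03007 Gy


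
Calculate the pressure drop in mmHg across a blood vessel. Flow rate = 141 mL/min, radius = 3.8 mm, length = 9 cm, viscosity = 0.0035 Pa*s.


dP = 8*mu*L*Q / (pi*r^4)
Q = 141 mL/min = 2.35e-06 m^3/s
dP = 9.04033 Pa = 9.04033 / 133.322 mmHg = 0.06781 mmHg


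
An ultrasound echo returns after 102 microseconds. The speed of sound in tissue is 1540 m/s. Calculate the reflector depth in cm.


depth = c * t / 2
t = 102 us = 1.0200e-04 s
depth = 1540 * 1.0200e-04 / 2
depth = 0.07854 m = 7.854 cm


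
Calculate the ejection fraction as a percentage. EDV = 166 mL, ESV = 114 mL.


SV = EDV - ESV = 166 - 114 = 52 mL
EF = SV/EDV * 100 = 52/166 * 100
EF = 31.33%


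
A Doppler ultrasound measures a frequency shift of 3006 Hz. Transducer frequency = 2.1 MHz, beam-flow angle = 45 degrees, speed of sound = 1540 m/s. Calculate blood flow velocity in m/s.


v = fd * c / (2 * f0 * cos(theta))
v = 3006 * 1540 / (2 * 2.1000e+06 * cos(45))
v = 1.559 m/s


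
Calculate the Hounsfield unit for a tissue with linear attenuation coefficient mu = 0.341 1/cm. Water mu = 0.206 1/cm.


HU = ((mu_tissue - mu_water) / mu_water) * 1000
HU = ((0.341 - 0.206) / 0.206) * 1000
HU = 655.3


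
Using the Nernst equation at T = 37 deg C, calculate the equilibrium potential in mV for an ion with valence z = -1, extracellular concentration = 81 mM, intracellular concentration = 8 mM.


E = (RT/(zF)) * ln(C_out/C_in)
T = 37 + 273.15 = 310.15 K
E = (8.314 * 310.15 / (-1 * 96485)) * ln(81/8)
E = -61.87 mV


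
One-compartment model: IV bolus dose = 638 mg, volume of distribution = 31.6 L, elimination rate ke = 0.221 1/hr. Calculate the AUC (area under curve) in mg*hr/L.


C0 = Dose/Vd = 638/31.6 = 20.1899 mg/L
AUC = C0/ke = 20.1899/0.221
AUC = 91.36 mg*hr/L


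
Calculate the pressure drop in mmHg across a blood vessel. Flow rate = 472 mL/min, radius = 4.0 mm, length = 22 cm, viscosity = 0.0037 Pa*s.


dP = 8*mu*L*Q / (pi*r^4)
Q = 472 mL/min = 7.86667e-06 m^3/s
dP = 63.6965 Pa = 63.6965 / 133.322 mmHg = 0.4778 mmHg


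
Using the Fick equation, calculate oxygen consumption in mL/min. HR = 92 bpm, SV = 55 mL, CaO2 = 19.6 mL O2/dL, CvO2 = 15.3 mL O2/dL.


CO = HR*SV = 92*55/1000 = 5.06 L/min
a-v O2 diff = 19.6 - 15.3 = 4.3 mL/dL
VO2 = CO * (CaO2-CvO2) * 10 dL/L
VO2 = 5.06 * 4.3 * 10
VO2 = 217.6 mL/min


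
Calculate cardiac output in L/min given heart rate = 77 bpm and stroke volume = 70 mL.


CO = HR * SV
CO = 77 * 70 / 1000
CO = 5.39 L/min


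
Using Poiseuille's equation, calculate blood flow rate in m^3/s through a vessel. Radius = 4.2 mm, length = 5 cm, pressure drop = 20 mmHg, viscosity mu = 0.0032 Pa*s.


Q = pi*r^4*dP / (8*mu*L)
r = 0.0042 m, L = 0.05 m
dP = 20 mmHg = 2666.44 Pa
Q = 0.002036 m^3/s


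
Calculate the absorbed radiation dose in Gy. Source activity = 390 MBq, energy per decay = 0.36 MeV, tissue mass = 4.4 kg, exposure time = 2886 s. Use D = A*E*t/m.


A = 390 MBq = 3.9000e+08 Bq
E = 0.36 MeV = 5.7672e-14 J
D = A*E*t/m = 3.9000e+08*5.7672e-14*2886/4.4
D = 0.01475 Gy


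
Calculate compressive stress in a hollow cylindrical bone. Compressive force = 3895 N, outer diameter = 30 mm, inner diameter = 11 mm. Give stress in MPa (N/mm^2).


A = pi*(r_o^2 - r_i^2)
r_o = 15 mm, r_i = 5.5 mm
A = 611.825 mm^2
sigma = F/A = 3895 / 611.825
sigma = 6.366 MPa


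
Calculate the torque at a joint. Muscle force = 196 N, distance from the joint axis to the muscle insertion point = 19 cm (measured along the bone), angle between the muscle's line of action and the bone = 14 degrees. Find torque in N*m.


Torque = F * d * sin(theta)   (moment arm = d*sin(theta))
d = 19 cm = 0.19 m
Torque = 196 * 0.19 * sin(14)
Torque = 9.009 N*m


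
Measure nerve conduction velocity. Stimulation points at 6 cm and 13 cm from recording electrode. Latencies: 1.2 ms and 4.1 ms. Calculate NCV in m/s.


Distance = (13 - 6) / 100 = 0.07 m
dt = (4.1 - 1.2) / 1000 = 0.0029 s
NCV = dist / dt = 24.14 m/s


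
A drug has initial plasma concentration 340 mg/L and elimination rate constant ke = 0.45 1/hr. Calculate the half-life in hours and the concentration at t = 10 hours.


t_half = ln(2) / ke = 0.693147 / 0.45 = 1.54 hr
C(t) = C0 * exp(-ke*t) = 340 * exp(-0.45*10)
C(10) = 3.777 mg/L


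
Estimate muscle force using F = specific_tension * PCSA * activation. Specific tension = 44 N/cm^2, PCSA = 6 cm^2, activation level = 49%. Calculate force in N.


F = sigma * PCSA * activation
F = 44 * 6 * 0.49
F = 129.4 N


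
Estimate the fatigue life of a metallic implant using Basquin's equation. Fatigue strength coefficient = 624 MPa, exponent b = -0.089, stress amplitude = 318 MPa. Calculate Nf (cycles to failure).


sigma_a = sigma_f' * (2Nf)^b
2Nf = (sigma_a/sigma_f')^(1/b)
2Nf = (318/624)^(1/-0.089)
2Nf = 1947.1965
Nf = 973.6


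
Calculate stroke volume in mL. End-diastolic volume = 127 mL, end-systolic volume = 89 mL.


SV = EDV - ESV
SV = 127 - 89
SV = 38 mL


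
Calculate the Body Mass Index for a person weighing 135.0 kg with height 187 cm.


BMI = weight / height^2
height = 187 cm = 1.87 m
BMI = 135.0 / 1.87^2
BMI = 38.61 kg/m^2


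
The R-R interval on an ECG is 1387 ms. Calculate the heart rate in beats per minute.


HR = 60 / RR_interval(s)
RR = 1387 ms = 1.387 s
HR = 60 / 1.387 = 43.26 bpm


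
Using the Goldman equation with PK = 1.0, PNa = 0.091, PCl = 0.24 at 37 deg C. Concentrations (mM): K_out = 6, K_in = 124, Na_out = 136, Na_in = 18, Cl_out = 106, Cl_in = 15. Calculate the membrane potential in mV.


Vm = (RT/F)*ln((PK*Ko + PNa*Nao + PCl*Cli)/(PK*Ki + PNa*Nai + PCl*Clo))
Numer = 21.976, Denom = 151.078
Vm = -51.52 mV


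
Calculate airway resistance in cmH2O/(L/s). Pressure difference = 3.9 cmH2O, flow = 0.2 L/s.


R = dP / flow
R = 3.9 / 0.2
R = 19.5 cmH2O/(L/s)


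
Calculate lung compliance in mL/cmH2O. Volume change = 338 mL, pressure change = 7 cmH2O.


C = dV / dP
C = 338 / 7
C = 48.29 mL/cmH2O


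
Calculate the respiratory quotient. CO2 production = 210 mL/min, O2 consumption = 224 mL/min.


RQ = VCO2 / VO2
RQ = 210 / 224
RQ = 0.9375


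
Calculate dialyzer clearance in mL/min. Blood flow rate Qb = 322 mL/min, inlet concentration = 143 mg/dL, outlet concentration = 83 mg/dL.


K = Qb * (Cb_in - Cb_out) / Cb_in
K = 322 * (143 - 83) / 143
K = 135.1 mL/min


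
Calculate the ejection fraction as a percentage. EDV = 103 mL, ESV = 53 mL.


SV = EDV - ESV = 103 - 53 = 50 mL
EF = SV/EDV * 100 = 50/103 * 100
EF = 48.54%


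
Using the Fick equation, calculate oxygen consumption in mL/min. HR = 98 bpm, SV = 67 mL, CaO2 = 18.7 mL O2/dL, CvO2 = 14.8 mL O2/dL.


CO = HR*SV = 98*67/1000 = 6.566 L/min
a-v O2 diff = 18.7 - 14.8 = 3.9 mL/dL
VO2 = CO * (CaO2-CvO2) * 10 dL/L
VO2 = 6.566 * 3.9 * 10
VO2 = 256.1 mL/min


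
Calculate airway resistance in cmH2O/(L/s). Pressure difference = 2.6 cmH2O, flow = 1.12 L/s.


R = dP / flow
R = 2.6 / 1.12
R = 2.321 cmH2O/(L/s)


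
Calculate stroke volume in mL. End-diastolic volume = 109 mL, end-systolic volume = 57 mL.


SV = EDV - ESV
SV = 109 - 57
SV = 52 mL


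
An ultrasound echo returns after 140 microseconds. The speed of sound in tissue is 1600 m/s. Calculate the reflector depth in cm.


depth = c * t / 2
t = 140 us = 1.4000e-04 s
depth = 1600 * 1.4000e-04 / 2
depth = 0.112 m = 11.2 cm


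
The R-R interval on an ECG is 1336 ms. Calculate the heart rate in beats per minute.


HR = 60 / RR_interval(s)
RR = 1336 ms = 1.336 s
HR = 60 / 1.336 = 44.91 bpm


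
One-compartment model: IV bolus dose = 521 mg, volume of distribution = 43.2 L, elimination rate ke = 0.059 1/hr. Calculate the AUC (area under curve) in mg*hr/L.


C0 = Dose/Vd = 521/43.2 = 12.0602 mg/L
AUC = C0/ke = 12.0602/0.059
AUC = 204.4 mg*hr/L
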